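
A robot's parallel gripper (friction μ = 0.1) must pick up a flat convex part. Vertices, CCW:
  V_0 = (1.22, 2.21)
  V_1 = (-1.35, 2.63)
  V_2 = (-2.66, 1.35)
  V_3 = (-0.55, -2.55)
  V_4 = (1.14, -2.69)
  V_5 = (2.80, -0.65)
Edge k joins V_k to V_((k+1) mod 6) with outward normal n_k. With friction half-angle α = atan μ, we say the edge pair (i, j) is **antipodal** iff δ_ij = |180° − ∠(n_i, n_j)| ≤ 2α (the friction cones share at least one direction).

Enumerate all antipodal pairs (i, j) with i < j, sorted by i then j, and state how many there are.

count = 3; pairs: (0,3), (1,4), (2,5)

α = atan 0.1 = 5.71°;  2α = 11.42°
n_0 = (+0.1613, +0.9869)
n_1 = (-0.6989, +0.7152)
n_2 = (-0.8795, -0.4758)
n_3 = (-0.0826, -0.9966)
n_4 = (+0.7756, -0.6312)
n_5 = (+0.8753, +0.4836)
  (0,1): δ = 126.38°  ·
  (0,2): δ = 52.30°  ·
  (0,3): δ = 4.55°  ✓
  (0,4): δ = 60.15°  ·
  (0,5): δ = 128.20°  ·
  (1,2): δ = 105.92°  ·
  (1,3): δ = 49.07°  ·
  (1,4): δ = 6.53°  ✓
  (1,5): δ = 74.58°  ·
  (2,3): δ = 123.15°  ·
  (2,4): δ = 67.55°  ·
  (2,5): δ = 0.50°  ✓
  (3,4): δ = 124.40°  ·
  (3,5): δ = 56.35°  ·
  (4,5): δ = 111.95°  ·
antipodal pairs: 3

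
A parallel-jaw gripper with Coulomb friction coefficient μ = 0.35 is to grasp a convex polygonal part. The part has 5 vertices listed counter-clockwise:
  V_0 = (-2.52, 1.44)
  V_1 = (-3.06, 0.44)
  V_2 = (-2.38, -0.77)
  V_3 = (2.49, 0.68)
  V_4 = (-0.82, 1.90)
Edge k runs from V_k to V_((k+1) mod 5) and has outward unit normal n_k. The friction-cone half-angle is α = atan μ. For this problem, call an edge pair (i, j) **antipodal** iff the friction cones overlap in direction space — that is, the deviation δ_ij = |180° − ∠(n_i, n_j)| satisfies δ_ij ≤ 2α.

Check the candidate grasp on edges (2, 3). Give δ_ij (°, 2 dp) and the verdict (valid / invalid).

δ = 36.81°, valid

α = atan 0.35 = 19.29°;  2α = 38.58°
edge 2: e_2 = (+4.87, +1.45);  n_2 = (+0.2854, -0.9584)
edge 3: e_3 = (-3.31, +1.22);  n_3 = (+0.3458, +0.9383)
∠(n_2, n_3) = 143.19°
δ = |180° − 143.19°| = 36.81°
36.81° ≤ 2α = 38.58°  →  valid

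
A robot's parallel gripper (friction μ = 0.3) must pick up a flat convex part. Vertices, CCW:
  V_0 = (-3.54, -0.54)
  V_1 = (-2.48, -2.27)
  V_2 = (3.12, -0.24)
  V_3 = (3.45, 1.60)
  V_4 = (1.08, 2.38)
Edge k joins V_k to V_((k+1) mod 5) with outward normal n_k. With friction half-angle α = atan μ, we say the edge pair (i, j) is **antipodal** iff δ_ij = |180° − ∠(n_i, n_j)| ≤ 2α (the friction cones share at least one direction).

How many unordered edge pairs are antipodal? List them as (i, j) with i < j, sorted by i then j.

α = atan 0.3 = 16.70°;  2α = 33.40°
n_0 = (-0.8527, -0.5224)
n_1 = (+0.3408, -0.9401)
n_2 = (+0.9843, -0.1765)
n_3 = (+0.3126, +0.9499)
n_4 = (-0.5343, +0.8453)
  (0,1): δ = 101.57°  ·
  (0,2): δ = 41.66°  ·
  (0,3): δ = 40.29°  ·
  (0,4): δ = 90.80°  ·
  (1,2): δ = 120.09°  ·
  (1,3): δ = 38.14°  ·
  (1,4): δ = 12.37°  ✓
  (2,3): δ = 98.05°  ·
  (2,4): δ = 47.54°  ·
  (3,4): δ = 129.49°  ·
antipodal pairs: 1

count = 1; pairs: (1,4)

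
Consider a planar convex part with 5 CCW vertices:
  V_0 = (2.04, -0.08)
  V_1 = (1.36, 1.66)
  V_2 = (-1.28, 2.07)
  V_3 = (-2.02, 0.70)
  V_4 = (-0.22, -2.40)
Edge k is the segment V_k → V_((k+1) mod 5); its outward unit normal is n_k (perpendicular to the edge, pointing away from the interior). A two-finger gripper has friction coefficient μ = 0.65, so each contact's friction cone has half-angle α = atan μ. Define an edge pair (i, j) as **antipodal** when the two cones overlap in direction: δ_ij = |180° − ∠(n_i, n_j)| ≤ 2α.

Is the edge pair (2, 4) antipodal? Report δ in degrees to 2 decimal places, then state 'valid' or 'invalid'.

δ = 15.87°, valid

α = atan 0.65 = 33.02°;  2α = 66.05°
edge 2: e_2 = (-0.74, -1.37);  n_2 = (-0.8799, +0.4752)
edge 4: e_4 = (+2.26, +2.32);  n_4 = (+0.7163, -0.6978)
∠(n_2, n_4) = 164.13°
δ = |180° − 164.13°| = 15.87°
15.87° ≤ 2α = 66.05°  →  valid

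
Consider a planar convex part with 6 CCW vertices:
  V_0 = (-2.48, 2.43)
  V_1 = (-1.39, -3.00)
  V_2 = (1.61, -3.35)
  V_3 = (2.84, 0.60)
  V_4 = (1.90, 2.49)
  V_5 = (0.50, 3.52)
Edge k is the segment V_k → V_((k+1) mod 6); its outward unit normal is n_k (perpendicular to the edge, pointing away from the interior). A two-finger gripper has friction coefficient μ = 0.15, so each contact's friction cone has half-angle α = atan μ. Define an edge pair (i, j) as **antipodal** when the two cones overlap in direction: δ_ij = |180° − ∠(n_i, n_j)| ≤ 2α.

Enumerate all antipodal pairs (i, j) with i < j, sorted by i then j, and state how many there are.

count = 1; pairs: (0,3)

α = atan 0.15 = 8.53°;  2α = 17.06°
n_0 = (-0.9804, -0.1968)
n_1 = (-0.1159, -0.9933)
n_2 = (+0.9548, -0.2973)
n_3 = (+0.8954, +0.4453)
n_4 = (+0.5926, +0.8055)
n_5 = (-0.3435, +0.9391)
  (0,1): δ = 108.00°  ·
  (0,2): δ = 28.65°  ·
  (0,3): δ = 15.09°  ✓
  (0,4): δ = 42.31°  ·
  (0,5): δ = 98.74°  ·
  (1,2): δ = 100.64°  ·
  (1,3): δ = 56.90°  ·
  (1,4): δ = 29.69°  ·
  (1,5): δ = 26.75°  ·
  (2,3): δ = 136.26°  ·
  (2,4): δ = 109.05°  ·
  (2,5): δ = 52.61°  ·
  (3,4): δ = 152.79°  ·
  (3,5): δ = 96.35°  ·
  (4,5): δ = 123.57°  ·
antipodal pairs: 1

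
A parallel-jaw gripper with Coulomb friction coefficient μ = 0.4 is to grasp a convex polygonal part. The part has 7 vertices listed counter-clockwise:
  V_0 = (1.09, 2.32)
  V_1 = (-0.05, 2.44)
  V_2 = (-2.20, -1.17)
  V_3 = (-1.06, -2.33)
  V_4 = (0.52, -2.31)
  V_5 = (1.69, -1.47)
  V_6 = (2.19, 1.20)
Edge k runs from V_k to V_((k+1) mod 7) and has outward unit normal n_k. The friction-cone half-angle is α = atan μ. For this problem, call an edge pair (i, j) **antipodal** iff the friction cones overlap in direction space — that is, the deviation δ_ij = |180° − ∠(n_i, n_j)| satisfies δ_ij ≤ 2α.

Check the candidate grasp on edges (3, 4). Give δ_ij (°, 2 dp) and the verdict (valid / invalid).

δ = 145.05°, invalid

α = atan 0.4 = 21.80°;  2α = 43.60°
edge 3: e_3 = (+1.58, +0.02);  n_3 = (+0.0127, -0.9999)
edge 4: e_4 = (+1.17, +0.84);  n_4 = (+0.5832, -0.8123)
∠(n_3, n_4) = 34.95°
δ = |180° − 34.95°| = 145.05°
145.05° > 2α = 43.60°  →  invalid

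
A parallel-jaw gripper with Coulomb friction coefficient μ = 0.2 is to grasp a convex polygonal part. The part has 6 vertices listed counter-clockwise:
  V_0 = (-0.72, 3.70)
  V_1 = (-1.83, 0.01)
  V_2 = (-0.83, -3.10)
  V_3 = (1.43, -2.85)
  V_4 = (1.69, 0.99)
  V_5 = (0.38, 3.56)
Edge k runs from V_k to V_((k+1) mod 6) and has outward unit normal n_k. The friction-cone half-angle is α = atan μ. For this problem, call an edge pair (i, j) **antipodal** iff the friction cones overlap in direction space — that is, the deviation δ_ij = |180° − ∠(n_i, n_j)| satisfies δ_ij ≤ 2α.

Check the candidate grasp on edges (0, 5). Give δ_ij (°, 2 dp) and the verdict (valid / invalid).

δ = 99.49°, invalid

α = atan 0.2 = 11.31°;  2α = 22.62°
edge 0: e_0 = (-1.11, -3.69);  n_0 = (-0.9576, +0.2881)
edge 5: e_5 = (-1.10, +0.14);  n_5 = (+0.1263, +0.9920)
∠(n_0, n_5) = 80.51°
δ = |180° − 80.51°| = 99.49°
99.49° > 2α = 22.62°  →  invalid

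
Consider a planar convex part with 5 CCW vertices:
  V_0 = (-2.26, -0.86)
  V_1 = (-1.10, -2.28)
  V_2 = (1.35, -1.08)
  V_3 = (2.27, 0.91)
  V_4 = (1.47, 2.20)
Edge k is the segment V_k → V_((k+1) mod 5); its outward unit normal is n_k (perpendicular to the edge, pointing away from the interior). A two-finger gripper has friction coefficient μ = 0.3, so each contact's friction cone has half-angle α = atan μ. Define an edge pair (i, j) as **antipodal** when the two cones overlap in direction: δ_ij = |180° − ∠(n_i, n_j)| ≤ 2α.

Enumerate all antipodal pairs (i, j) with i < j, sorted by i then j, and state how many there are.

α = atan 0.3 = 16.70°;  2α = 33.40°
n_0 = (-0.7744, -0.6326)
n_1 = (+0.4399, -0.8981)
n_2 = (+0.9077, -0.4196)
n_3 = (+0.8498, +0.5270)
n_4 = (-0.6343, +0.7731)
  (0,1): δ = 103.15°  ·
  (0,2): δ = 64.06°  ·
  (0,3): δ = 7.44°  ✓
  (0,4): δ = 90.12°  ·
  (1,2): δ = 140.91°  ·
  (1,3): δ = 84.29°  ·
  (1,4): δ = 13.27°  ✓
  (2,3): δ = 123.38°  ·
  (2,4): δ = 25.82°  ✓
  (3,4): δ = 82.44°  ·
antipodal pairs: 3

count = 3; pairs: (0,3), (1,4), (2,4)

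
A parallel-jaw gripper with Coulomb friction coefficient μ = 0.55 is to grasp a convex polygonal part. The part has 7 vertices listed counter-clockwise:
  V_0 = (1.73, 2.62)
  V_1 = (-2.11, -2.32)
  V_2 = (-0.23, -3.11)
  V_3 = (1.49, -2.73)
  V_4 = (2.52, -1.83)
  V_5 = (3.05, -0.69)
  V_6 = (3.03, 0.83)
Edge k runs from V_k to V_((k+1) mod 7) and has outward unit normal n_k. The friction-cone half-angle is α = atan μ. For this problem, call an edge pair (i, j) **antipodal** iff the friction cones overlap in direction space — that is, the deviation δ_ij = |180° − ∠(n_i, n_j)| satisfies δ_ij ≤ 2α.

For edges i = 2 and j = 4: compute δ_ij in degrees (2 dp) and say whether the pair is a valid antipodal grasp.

α = atan 0.55 = 28.81°;  2α = 57.62°
edge 2: e_2 = (+1.72, +0.38);  n_2 = (+0.2157, -0.9765)
edge 4: e_4 = (+0.53, +1.14);  n_4 = (+0.9068, -0.4216)
∠(n_2, n_4) = 52.61°
δ = |180° − 52.61°| = 127.39°
127.39° > 2α = 57.62°  →  invalid

δ = 127.39°, invalid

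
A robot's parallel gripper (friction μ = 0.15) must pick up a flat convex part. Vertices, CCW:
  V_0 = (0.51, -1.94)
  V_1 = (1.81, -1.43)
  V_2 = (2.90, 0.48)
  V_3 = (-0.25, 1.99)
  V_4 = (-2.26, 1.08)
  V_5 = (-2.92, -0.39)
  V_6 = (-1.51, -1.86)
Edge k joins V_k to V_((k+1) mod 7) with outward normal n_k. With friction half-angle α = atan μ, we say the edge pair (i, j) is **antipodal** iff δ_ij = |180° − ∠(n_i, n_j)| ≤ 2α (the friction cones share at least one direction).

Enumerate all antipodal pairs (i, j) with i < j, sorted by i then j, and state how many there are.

α = atan 0.15 = 8.53°;  2α = 17.06°
n_0 = (+0.3652, -0.9309)
n_1 = (+0.8685, -0.4956)
n_2 = (+0.4323, +0.9017)
n_3 = (-0.4124, +0.9110)
n_4 = (-0.9123, +0.4096)
n_5 = (-0.7217, -0.6922)
n_6 = (-0.0396, -0.9992)
  (0,1): δ = 141.13°  ·
  (0,2): δ = 47.03°  ·
  (0,3): δ = 2.94°  ✓
  (0,4): δ = 44.40°  ·
  (0,5): δ = 112.39°  ·
  (0,6): δ = 156.31°  ·
  (1,2): δ = 85.90°  ·
  (1,3): δ = 35.93°  ·
  (1,4): δ = 5.53°  ✓
  (1,5): δ = 73.52°  ·
  (1,6): δ = 117.44°  ·
  (2,3): δ = 130.03°  ·
  (2,4): δ = 88.57°  ·
  (2,5): δ = 20.58°  ·
  (2,6): δ = 23.34°  ·
  (3,4): δ = 138.54°  ·
  (3,5): δ = 70.55°  ·
  (3,6): δ = 26.63°  ·
  (4,5): δ = 112.01°  ·
  (4,6): δ = 68.09°  ·
  (5,6): δ = 136.07°  ·
antipodal pairs: 2

count = 2; pairs: (0,3), (1,4)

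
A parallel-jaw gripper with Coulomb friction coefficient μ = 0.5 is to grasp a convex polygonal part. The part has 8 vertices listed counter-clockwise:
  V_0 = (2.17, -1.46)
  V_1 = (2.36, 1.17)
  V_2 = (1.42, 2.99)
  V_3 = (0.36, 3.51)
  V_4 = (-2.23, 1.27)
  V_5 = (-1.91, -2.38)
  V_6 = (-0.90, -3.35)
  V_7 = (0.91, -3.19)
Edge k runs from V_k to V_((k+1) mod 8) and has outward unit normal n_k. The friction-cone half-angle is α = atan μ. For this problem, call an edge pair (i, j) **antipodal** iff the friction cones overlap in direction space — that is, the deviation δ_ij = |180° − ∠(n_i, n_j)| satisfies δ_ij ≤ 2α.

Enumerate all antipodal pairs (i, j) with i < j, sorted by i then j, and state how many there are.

count = 10; pairs: (0,3), (0,4), (0,5), (1,4), (1,5), (2,5), (2,6), (3,6), (3,7), (4,7)

α = atan 0.5 = 26.57°;  2α = 53.13°
n_0 = (+0.9974, -0.0721)
n_1 = (+0.8885, +0.4589)
n_2 = (+0.4404, +0.8978)
n_3 = (-0.6542, +0.7564)
n_4 = (-0.9962, -0.0873)
n_5 = (-0.6927, -0.7212)
n_6 = (+0.0881, -0.9961)
n_7 = (+0.8083, -0.5887)
  (0,1): δ = 148.55°  ·
  (0,2): δ = 112.00°  ·
  (0,3): δ = 45.01°  ✓
  (0,4): δ = 9.14°  ✓
  (0,5): δ = 50.29°  ✓
  (0,6): δ = 99.18°  ·
  (0,7): δ = 148.07°  ·
  (1,2): δ = 143.45°  ·
  (1,3): δ = 76.46°  ·
  (1,4): δ = 22.31°  ✓
  (1,5): δ = 18.84°  ✓
  (1,6): δ = 67.74°  ·
  (1,7): δ = 116.62°  ·
  (2,3): δ = 113.01°  ·
  (2,4): δ = 58.86°  ·
  (2,5): δ = 17.71°  ✓
  (2,6): δ = 31.18°  ✓
  (2,7): δ = 80.06°  ·
  (3,4): δ = 125.84°  ·
  (3,5): δ = 84.70°  ·
  (3,6): δ = 35.80°  ✓
  (3,7): δ = 13.08°  ✓
  (4,5): δ = 138.85°  ·
  (4,6): δ = 89.96°  ·
  (4,7): δ = 41.08°  ✓
  (5,6): δ = 131.11°  ·
  (5,7): δ = 82.22°  ·
  (6,7): δ = 131.12°  ·
antipodal pairs: 10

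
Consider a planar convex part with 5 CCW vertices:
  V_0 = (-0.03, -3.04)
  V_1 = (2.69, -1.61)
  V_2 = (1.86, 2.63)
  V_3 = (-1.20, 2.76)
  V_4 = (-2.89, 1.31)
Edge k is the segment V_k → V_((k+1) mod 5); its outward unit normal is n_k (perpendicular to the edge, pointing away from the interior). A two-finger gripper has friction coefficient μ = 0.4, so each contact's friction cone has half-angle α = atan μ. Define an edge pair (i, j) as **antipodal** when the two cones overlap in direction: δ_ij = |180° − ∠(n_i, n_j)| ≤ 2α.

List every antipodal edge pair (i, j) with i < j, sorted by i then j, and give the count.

α = atan 0.4 = 21.80°;  2α = 43.60°
n_0 = (+0.4653, -0.8851)
n_1 = (+0.9814, +0.1921)
n_2 = (+0.0424, +0.9991)
n_3 = (-0.6512, +0.7589)
n_4 = (-0.8356, -0.5494)
  (0,1): δ = 106.66°  ·
  (0,2): δ = 30.17°  ✓
  (0,3): δ = 12.90°  ✓
  (0,4): δ = 95.59°  ·
  (1,2): δ = 103.51°  ·
  (1,3): δ = 60.45°  ·
  (1,4): δ = 22.25°  ✓
  (2,3): δ = 136.94°  ·
  (2,4): δ = 54.24°  ·
  (3,4): δ = 97.31°  ·
antipodal pairs: 3

count = 3; pairs: (0,2), (0,3), (1,4)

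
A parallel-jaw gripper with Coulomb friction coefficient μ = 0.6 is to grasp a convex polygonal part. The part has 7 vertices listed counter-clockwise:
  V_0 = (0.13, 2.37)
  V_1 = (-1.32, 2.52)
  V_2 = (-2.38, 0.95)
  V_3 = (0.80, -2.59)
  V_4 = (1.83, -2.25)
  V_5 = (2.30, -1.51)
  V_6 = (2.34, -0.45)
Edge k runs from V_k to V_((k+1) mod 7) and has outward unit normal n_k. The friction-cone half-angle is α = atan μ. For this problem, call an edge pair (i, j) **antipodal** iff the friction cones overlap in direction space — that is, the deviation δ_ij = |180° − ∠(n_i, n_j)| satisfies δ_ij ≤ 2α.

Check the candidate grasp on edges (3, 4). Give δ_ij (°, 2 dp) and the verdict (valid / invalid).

α = atan 0.6 = 30.96°;  2α = 61.93°
edge 3: e_3 = (+1.03, +0.34);  n_3 = (+0.3135, -0.9496)
edge 4: e_4 = (+0.47, +0.74);  n_4 = (+0.8441, -0.5361)
∠(n_3, n_4) = 39.31°
δ = |180° − 39.31°| = 140.69°
140.69° > 2α = 61.93°  →  invalid

δ = 140.69°, invalid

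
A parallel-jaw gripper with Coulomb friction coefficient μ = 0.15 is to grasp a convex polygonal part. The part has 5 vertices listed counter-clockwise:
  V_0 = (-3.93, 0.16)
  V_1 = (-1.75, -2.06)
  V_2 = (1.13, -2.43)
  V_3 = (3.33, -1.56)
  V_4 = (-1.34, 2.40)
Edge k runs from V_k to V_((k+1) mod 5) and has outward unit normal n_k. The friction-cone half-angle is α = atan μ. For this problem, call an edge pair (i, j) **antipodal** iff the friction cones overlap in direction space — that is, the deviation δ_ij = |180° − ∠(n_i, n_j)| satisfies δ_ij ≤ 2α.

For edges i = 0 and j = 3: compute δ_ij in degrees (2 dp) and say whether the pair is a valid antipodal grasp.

α = atan 0.15 = 8.53°;  2α = 17.06°
edge 0: e_0 = (+2.18, -2.22);  n_0 = (-0.7135, -0.7006)
edge 3: e_3 = (-4.67, +3.96);  n_3 = (+0.6467, +0.7627)
∠(n_0, n_3) = 174.78°
δ = |180° − 174.78°| = 5.22°
5.22° ≤ 2α = 17.06°  →  valid

δ = 5.22°, valid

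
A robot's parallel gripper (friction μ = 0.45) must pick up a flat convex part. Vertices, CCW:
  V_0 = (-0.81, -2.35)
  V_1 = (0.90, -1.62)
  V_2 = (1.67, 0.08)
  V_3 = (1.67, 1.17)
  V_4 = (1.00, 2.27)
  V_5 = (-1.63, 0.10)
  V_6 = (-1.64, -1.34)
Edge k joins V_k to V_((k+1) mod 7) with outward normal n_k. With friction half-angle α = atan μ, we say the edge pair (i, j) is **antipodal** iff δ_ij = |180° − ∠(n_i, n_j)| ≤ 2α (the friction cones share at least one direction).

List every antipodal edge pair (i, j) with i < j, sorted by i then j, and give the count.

α = atan 0.45 = 24.23°;  2α = 48.46°
n_0 = (+0.3926, -0.9197)
n_1 = (+0.9109, -0.4126)
n_2 = (+1.0000, -0.0000)
n_3 = (+0.8540, +0.5202)
n_4 = (-0.6364, +0.7713)
n_5 = (-1.0000, +0.0069)
n_6 = (-0.7726, -0.6349)
  (0,1): δ = 137.49°  ·
  (0,2): δ = 113.12°  ·
  (0,3): δ = 81.77°  ·
  (0,4): δ = 16.41°  ✓
  (0,5): δ = 66.48°  ·
  (0,6): δ = 106.30°  ·
  (1,2): δ = 155.63°  ·
  (1,3): δ = 124.29°  ·
  (1,4): δ = 26.11°  ✓
  (1,5): δ = 23.97°  ✓
  (1,6): δ = 63.78°  ·
  (2,3): δ = 148.65°  ·
  (2,4): δ = 50.47°  ·
  (2,5): δ = 0.40°  ✓
  (2,6): δ = 39.41°  ✓
  (3,4): δ = 81.82°  ·
  (3,5): δ = 31.74°  ✓
  (3,6): δ = 8.07°  ✓
  (4,5): δ = 129.92°  ·
  (4,6): δ = 90.11°  ·
  (5,6): δ = 140.19°  ·
antipodal pairs: 7

count = 7; pairs: (0,4), (1,4), (1,5), (2,5), (2,6), (3,5), (3,6)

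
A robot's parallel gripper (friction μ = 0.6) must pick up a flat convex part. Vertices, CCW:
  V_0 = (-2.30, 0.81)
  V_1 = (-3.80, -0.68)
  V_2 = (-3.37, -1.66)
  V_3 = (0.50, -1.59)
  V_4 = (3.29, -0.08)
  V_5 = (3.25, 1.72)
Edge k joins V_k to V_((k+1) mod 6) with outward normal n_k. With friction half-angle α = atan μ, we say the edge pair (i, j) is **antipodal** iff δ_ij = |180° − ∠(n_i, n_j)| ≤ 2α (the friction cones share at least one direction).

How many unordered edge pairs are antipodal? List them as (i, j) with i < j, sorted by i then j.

count = 6; pairs: (0,2), (0,3), (0,4), (1,4), (2,5), (3,5)

α = atan 0.6 = 30.96°;  2α = 61.93°
n_0 = (-0.7047, +0.7095)
n_1 = (-0.9157, -0.4018)
n_2 = (+0.0181, -0.9998)
n_3 = (+0.4760, -0.8795)
n_4 = (+0.9998, +0.0222)
n_5 = (-0.1618, +0.9868)
  (0,1): δ = 111.12°  ·
  (0,2): δ = 43.77°  ✓
  (0,3): δ = 16.39°  ✓
  (0,4): δ = 46.46°  ✓
  (0,5): δ = 144.50°  ·
  (1,2): δ = 112.65°  ·
  (1,3): δ = 85.27°  ·
  (1,4): δ = 22.42°  ✓
  (1,5): δ = 75.62°  ·
  (2,3): δ = 152.61°  ·
  (2,4): δ = 89.76°  ·
  (2,5): δ = 8.28°  ✓
  (3,4): δ = 117.15°  ·
  (3,5): δ = 19.11°  ✓
  (4,5): δ = 81.96°  ·
antipodal pairs: 6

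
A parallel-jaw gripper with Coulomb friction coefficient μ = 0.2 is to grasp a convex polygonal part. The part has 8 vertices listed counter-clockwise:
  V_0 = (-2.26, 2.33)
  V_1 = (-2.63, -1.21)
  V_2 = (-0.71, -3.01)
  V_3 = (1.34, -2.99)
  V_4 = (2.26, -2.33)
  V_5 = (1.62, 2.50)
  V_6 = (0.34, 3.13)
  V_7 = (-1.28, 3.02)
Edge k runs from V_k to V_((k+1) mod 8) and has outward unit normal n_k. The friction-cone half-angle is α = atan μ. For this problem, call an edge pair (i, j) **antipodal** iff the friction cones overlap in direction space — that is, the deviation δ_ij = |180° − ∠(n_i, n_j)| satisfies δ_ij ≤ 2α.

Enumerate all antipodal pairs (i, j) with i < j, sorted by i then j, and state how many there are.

α = atan 0.2 = 11.31°;  2α = 22.62°
n_0 = (-0.9946, +0.1040)
n_1 = (-0.6839, -0.7295)
n_2 = (+0.0098, -1.0000)
n_3 = (+0.5829, -0.8125)
n_4 = (+0.9913, +0.1314)
n_5 = (+0.4416, +0.8972)
n_6 = (-0.0677, +0.9977)
n_7 = (-0.5757, +0.8177)
  (0,1): δ = 127.19°  ·
  (0,2): δ = 83.47°  ·
  (0,3): δ = 48.38°  ·
  (0,4): δ = 13.51°  ✓
  (0,5): δ = 69.76°  ·
  (0,6): δ = 99.85°  ·
  (0,7): δ = 131.12°  ·
  (1,2): δ = 136.29°  ·
  (1,3): δ = 101.19°  ·
  (1,4): δ = 39.30°  ·
  (1,5): δ = 16.95°  ✓
  (1,6): δ = 47.04°  ·
  (1,7): δ = 78.30°  ·
  (2,3): δ = 144.90°  ·
  (2,4): δ = 83.01°  ·
  (2,5): δ = 26.76°  ·
  (2,6): δ = 3.33°  ✓
  (2,7): δ = 34.59°  ·
  (3,4): δ = 118.11°  ·
  (3,5): δ = 61.86°  ·
  (3,6): δ = 31.77°  ·
  (3,7): δ = 0.51°  ✓
  (4,5): δ = 123.75°  ·
  (4,6): δ = 93.66°  ·
  (4,7): δ = 62.40°  ·
  (5,6): δ = 149.91°  ·
  (5,7): δ = 118.65°  ·
  (6,7): δ = 148.74°  ·
antipodal pairs: 4

count = 4; pairs: (0,4), (1,5), (2,6), (3,7)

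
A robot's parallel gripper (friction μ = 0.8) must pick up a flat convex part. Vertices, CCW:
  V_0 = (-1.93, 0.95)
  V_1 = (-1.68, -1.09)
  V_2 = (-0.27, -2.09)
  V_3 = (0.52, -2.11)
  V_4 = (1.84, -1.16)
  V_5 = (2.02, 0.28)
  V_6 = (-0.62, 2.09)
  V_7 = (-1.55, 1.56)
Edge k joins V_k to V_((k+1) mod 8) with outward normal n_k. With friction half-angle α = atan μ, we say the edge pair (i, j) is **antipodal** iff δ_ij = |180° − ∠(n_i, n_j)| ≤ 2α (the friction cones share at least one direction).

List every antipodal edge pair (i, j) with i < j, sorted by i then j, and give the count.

α = atan 0.8 = 38.66°;  2α = 77.32°
n_0 = (-0.9926, -0.1216)
n_1 = (-0.5785, -0.8157)
n_2 = (-0.0253, -0.9997)
n_3 = (+0.5841, -0.8117)
n_4 = (+0.9923, -0.1240)
n_5 = (+0.5655, +0.8248)
n_6 = (-0.4951, +0.8688)
n_7 = (-0.8488, +0.5287)
  (0,1): δ = 132.33°  ·
  (0,2): δ = 98.44°  ·
  (0,3): δ = 61.24°  ✓
  (0,4): δ = 14.11°  ✓
  (0,5): δ = 48.58°  ✓
  (0,6): δ = 112.69°  ·
  (0,7): δ = 141.09°  ·
  (1,2): δ = 146.11°  ·
  (1,3): δ = 108.91°  ·
  (1,4): δ = 61.78°  ✓
  (1,5): δ = 0.91°  ✓
  (1,6): δ = 65.02°  ✓
  (1,7): δ = 93.42°  ·
  (2,3): δ = 142.81°  ·
  (2,4): δ = 95.67°  ·
  (2,5): δ = 32.98°  ✓
  (2,6): δ = 31.13°  ✓
  (2,7): δ = 59.53°  ✓
  (3,4): δ = 132.87°  ·
  (3,5): δ = 70.18°  ✓
  (3,6): δ = 6.06°  ✓
  (3,7): δ = 22.34°  ✓
  (4,5): δ = 117.31°  ·
  (4,6): δ = 53.20°  ✓
  (4,7): δ = 24.80°  ✓
  (5,6): δ = 115.89°  ·
  (5,7): δ = 87.49°  ·
  (6,7): δ = 151.60°  ·
antipodal pairs: 14

count = 14; pairs: (0,3), (0,4), (0,5), (1,4), (1,5), (1,6), (2,5), (2,6), (2,7), (3,5), (3,6), (3,7), (4,6), (4,7)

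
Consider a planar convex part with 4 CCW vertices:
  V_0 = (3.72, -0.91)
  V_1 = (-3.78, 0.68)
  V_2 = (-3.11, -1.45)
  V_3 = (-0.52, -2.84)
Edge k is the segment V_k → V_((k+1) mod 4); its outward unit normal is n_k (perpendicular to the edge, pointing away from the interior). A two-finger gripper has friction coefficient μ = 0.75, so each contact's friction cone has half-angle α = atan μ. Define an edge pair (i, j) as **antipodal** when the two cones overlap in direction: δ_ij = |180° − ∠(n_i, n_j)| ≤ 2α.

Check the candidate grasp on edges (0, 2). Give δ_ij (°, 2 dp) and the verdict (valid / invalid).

δ = 16.25°, valid

α = atan 0.75 = 36.87°;  2α = 73.74°
edge 0: e_0 = (-7.50, +1.59);  n_0 = (+0.2074, +0.9783)
edge 2: e_2 = (+2.59, -1.39);  n_2 = (-0.4729, -0.8811)
∠(n_0, n_2) = 163.75°
δ = |180° − 163.75°| = 16.25°
16.25° ≤ 2α = 73.74°  →  valid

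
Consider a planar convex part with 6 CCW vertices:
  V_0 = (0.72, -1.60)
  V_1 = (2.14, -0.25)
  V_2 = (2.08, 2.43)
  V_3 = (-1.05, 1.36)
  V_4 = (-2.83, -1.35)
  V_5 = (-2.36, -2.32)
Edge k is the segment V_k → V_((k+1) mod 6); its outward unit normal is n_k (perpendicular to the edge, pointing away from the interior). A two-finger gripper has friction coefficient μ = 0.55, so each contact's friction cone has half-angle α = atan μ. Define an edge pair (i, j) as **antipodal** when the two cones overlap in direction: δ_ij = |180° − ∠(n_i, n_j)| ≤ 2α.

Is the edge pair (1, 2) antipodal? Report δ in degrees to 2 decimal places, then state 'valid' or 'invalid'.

δ = 72.41°, invalid

α = atan 0.55 = 28.81°;  2α = 57.62°
edge 1: e_1 = (-0.06, +2.68);  n_1 = (+0.9997, +0.0224)
edge 2: e_2 = (-3.13, -1.07);  n_2 = (-0.3235, +0.9462)
∠(n_1, n_2) = 107.59°
δ = |180° − 107.59°| = 72.41°
72.41° > 2α = 57.62°  →  invalid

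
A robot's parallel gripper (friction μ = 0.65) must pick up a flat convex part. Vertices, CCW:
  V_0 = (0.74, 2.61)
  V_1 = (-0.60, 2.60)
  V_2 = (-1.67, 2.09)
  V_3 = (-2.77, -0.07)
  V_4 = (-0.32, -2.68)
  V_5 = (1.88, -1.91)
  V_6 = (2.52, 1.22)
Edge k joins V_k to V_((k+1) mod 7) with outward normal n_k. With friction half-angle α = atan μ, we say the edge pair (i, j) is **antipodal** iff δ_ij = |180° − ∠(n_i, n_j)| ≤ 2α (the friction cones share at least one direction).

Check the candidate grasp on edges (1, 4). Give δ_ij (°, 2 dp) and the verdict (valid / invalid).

δ = 6.19°, valid

α = atan 0.65 = 33.02°;  2α = 66.05°
edge 1: e_1 = (-1.07, -0.51);  n_1 = (-0.4303, +0.9027)
edge 4: e_4 = (+2.20, +0.77);  n_4 = (+0.3304, -0.9439)
∠(n_1, n_4) = 173.81°
δ = |180° − 173.81°| = 6.19°
6.19° ≤ 2α = 66.05°  →  valid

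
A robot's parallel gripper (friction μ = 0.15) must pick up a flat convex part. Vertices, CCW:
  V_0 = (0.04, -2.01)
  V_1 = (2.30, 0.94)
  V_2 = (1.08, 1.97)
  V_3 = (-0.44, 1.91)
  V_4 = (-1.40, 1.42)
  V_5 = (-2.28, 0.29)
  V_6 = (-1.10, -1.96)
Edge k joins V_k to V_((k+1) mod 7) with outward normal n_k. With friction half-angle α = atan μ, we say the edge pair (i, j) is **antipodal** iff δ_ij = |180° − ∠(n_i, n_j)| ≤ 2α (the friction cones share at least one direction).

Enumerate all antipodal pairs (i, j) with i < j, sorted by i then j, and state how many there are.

count = 2; pairs: (0,4), (2,6)

α = atan 0.15 = 8.53°;  2α = 17.06°
n_0 = (+0.7938, -0.6081)
n_1 = (+0.6451, +0.7641)
n_2 = (-0.0394, +0.9992)
n_3 = (-0.4546, +0.8907)
n_4 = (-0.7890, +0.6144)
n_5 = (-0.8856, -0.4644)
n_6 = (-0.0438, -0.9990)
  (0,1): δ = 92.72°  ·
  (0,2): δ = 50.28°  ·
  (0,3): δ = 25.50°  ·
  (0,4): δ = 0.45°  ✓
  (0,5): δ = 65.13°  ·
  (0,6): δ = 124.94°  ·
  (1,2): δ = 137.57°  ·
  (1,3): δ = 112.79°  ·
  (1,4): δ = 87.74°  ·
  (1,5): δ = 22.15°  ·
  (1,6): δ = 37.66°  ·
  (2,3): δ = 155.22°  ·
  (2,4): δ = 130.17°  ·
  (2,5): δ = 64.59°  ·
  (2,6): δ = 4.77°  ✓
  (3,4): δ = 154.95°  ·
  (3,5): δ = 89.37°  ·
  (3,6): δ = 29.55°  ·
  (4,5): δ = 114.42°  ·
  (4,6): δ = 54.60°  ·
  (5,6): δ = 120.19°  ·
antipodal pairs: 2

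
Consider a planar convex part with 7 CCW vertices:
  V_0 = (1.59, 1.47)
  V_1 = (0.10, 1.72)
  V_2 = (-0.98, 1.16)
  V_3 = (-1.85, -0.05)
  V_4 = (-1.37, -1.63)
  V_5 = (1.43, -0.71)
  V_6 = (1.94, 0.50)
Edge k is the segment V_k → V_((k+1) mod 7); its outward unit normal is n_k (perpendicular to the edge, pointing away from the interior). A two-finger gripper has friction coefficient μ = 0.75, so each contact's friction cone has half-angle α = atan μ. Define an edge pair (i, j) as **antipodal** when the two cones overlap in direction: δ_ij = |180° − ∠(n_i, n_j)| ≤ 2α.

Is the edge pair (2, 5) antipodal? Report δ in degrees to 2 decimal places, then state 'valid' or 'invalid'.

δ = 12.86°, valid

α = atan 0.75 = 36.87°;  2α = 73.74°
edge 2: e_2 = (-0.87, -1.21);  n_2 = (-0.8119, +0.5838)
edge 5: e_5 = (+0.51, +1.21);  n_5 = (+0.9215, -0.3884)
∠(n_2, n_5) = 167.14°
δ = |180° − 167.14°| = 12.86°
12.86° ≤ 2α = 73.74°  →  valid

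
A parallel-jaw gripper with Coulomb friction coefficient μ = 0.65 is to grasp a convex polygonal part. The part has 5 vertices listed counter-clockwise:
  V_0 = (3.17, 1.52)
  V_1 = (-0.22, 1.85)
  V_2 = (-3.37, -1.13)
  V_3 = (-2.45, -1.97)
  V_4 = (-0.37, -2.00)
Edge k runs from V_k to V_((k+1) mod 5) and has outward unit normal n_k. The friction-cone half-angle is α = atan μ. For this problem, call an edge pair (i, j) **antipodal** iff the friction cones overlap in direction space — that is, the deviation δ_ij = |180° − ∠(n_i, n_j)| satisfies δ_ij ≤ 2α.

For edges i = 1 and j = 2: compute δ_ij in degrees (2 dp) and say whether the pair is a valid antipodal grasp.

α = atan 0.65 = 33.02°;  2α = 66.05°
edge 1: e_1 = (-3.15, -2.98);  n_1 = (-0.6872, +0.7264)
edge 2: e_2 = (+0.92, -0.84);  n_2 = (-0.6743, -0.7385)
∠(n_1, n_2) = 94.19°
δ = |180° − 94.19°| = 85.81°
85.81° > 2α = 66.05°  →  invalid

δ = 85.81°, invalid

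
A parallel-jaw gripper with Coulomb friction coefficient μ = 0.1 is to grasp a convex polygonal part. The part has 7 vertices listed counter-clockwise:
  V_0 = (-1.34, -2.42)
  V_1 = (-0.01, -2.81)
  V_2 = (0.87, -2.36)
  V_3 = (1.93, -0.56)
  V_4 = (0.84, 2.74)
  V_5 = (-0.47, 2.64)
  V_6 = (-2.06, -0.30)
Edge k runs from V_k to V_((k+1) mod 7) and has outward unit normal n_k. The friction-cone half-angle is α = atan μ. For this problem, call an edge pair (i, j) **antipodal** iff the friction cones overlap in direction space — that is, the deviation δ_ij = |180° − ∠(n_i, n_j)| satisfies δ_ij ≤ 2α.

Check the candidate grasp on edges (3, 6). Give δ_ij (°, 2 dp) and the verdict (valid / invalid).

δ = 0.48°, valid

α = atan 0.1 = 5.71°;  2α = 11.42°
edge 3: e_3 = (-1.09, +3.30);  n_3 = (+0.9495, +0.3136)
edge 6: e_6 = (+0.72, -2.12);  n_6 = (-0.9469, -0.3216)
∠(n_3, n_6) = 179.52°
δ = |180° − 179.52°| = 0.48°
0.48° ≤ 2α = 11.42°  →  valid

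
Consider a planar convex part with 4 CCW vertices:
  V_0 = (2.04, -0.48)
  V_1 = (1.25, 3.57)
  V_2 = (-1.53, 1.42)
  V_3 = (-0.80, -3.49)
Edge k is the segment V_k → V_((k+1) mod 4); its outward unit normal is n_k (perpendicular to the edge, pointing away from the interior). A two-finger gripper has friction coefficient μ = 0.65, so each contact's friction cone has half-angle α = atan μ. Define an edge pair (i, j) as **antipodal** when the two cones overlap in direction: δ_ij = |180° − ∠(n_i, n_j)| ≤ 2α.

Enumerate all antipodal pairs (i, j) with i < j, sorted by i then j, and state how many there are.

α = atan 0.65 = 33.02°;  2α = 66.05°
n_0 = (+0.9815, +0.1915)
n_1 = (-0.6118, +0.7910)
n_2 = (-0.9891, -0.1471)
n_3 = (+0.7273, -0.6863)
  (0,1): δ = 63.32°  ✓
  (0,2): δ = 2.58°  ✓
  (0,3): δ = 125.63°  ·
  (1,2): δ = 119.26°  ·
  (1,3): δ = 8.95°  ✓
  (2,3): δ = 51.79°  ✓
antipodal pairs: 4

count = 4; pairs: (0,1), (0,2), (1,3), (2,3)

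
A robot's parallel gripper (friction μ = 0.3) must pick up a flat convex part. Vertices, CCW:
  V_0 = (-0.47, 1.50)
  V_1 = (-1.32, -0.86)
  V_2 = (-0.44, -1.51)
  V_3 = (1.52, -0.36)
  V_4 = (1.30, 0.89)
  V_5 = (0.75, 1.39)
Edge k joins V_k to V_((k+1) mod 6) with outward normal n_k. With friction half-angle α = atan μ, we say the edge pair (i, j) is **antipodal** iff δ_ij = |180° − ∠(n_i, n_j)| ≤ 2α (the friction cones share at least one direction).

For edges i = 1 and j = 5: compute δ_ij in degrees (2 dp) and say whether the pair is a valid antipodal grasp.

δ = 31.30°, valid

α = atan 0.3 = 16.70°;  2α = 33.40°
edge 1: e_1 = (+0.88, -0.65);  n_1 = (-0.5941, -0.8044)
edge 5: e_5 = (-1.22, +0.11);  n_5 = (+0.0898, +0.9960)
∠(n_1, n_5) = 148.70°
δ = |180° − 148.70°| = 31.30°
31.30° ≤ 2α = 33.40°  →  valid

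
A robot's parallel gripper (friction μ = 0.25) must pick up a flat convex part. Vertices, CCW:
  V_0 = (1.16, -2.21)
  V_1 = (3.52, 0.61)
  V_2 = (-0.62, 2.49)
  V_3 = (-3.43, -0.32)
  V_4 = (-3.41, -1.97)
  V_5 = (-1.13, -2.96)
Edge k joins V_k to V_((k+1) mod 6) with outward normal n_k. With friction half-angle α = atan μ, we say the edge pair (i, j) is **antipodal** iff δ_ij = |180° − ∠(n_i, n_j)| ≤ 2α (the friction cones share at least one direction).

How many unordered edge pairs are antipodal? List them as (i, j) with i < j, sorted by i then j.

count = 3; pairs: (0,2), (1,4), (2,5)

α = atan 0.25 = 14.04°;  2α = 28.07°
n_0 = (+0.7669, -0.6418)
n_1 = (+0.4135, +0.9105)
n_2 = (-0.7071, +0.7071)
n_3 = (-0.9999, -0.0121)
n_4 = (-0.3983, -0.9173)
n_5 = (+0.3112, -0.9503)
  (0,1): δ = 74.50°  ·
  (0,2): δ = 5.07°  ✓
  (0,3): δ = 40.62°  ·
  (0,4): δ = 106.45°  ·
  (0,5): δ = 148.06°  ·
  (1,2): δ = 110.58°  ·
  (1,3): δ = 64.88°  ·
  (1,4): δ = 0.95°  ✓
  (1,5): δ = 42.56°  ·
  (2,3): δ = 134.31°  ·
  (2,4): δ = 68.47°  ·
  (2,5): δ = 26.87°  ✓
  (3,4): δ = 114.17°  ·
  (3,5): δ = 72.56°  ·
  (4,5): δ = 138.39°  ·
antipodal pairs: 3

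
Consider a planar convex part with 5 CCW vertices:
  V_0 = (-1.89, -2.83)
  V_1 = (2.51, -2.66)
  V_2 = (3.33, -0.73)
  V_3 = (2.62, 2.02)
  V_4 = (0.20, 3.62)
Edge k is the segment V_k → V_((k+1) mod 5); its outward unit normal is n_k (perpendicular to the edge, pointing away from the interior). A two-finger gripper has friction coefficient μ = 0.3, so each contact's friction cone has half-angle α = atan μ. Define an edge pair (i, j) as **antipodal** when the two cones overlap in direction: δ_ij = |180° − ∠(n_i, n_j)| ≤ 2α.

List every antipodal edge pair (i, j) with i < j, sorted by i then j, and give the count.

count = 2; pairs: (1,4), (2,4)

α = atan 0.3 = 16.70°;  2α = 33.40°
n_0 = (+0.0386, -0.9993)
n_1 = (+0.9204, -0.3910)
n_2 = (+0.9682, +0.2500)
n_3 = (+0.5515, +0.8342)
n_4 = (-0.9513, +0.3083)
  (0,1): δ = 115.23°  ·
  (0,2): δ = 77.74°  ·
  (0,3): δ = 35.68°  ·
  (0,4): δ = 69.83°  ·
  (1,2): δ = 142.50°  ·
  (1,3): δ = 100.45°  ·
  (1,4): δ = 5.07°  ✓
  (2,3): δ = 137.95°  ·
  (2,4): δ = 32.43°  ✓
  (3,4): δ = 74.48°  ·
antipodal pairs: 2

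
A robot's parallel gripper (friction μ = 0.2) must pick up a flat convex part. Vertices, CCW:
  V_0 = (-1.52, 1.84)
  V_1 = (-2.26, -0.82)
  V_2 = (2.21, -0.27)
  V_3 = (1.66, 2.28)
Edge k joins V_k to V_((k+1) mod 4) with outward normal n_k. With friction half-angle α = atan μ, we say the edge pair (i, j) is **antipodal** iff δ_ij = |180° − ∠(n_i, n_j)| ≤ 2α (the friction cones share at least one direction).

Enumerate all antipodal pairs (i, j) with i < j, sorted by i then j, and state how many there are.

α = atan 0.2 = 11.31°;  2α = 22.62°
n_0 = (-0.9634, +0.2680)
n_1 = (+0.1221, -0.9925)
n_2 = (+0.9775, +0.2108)
n_3 = (-0.1371, +0.9906)
  (0,1): δ = 67.44°  ·
  (0,2): δ = 27.72°  ·
  (0,3): δ = 113.42°  ·
  (1,2): δ = 84.84°  ·
  (1,3): δ = 0.86°  ✓
  (2,3): δ = 94.29°  ·
antipodal pairs: 1

count = 1; pairs: (1,3)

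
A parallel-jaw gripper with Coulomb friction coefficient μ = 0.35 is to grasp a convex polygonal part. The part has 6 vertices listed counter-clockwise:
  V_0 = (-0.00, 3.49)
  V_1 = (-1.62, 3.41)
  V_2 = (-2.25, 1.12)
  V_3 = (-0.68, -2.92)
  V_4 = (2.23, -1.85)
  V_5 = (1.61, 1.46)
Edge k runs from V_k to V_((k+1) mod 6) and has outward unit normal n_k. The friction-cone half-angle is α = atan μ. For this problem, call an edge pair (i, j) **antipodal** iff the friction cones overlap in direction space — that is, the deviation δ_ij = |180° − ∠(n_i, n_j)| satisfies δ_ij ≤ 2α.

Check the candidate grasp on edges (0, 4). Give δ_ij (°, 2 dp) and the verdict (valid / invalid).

α = atan 0.35 = 19.29°;  2α = 38.58°
edge 0: e_0 = (-1.62, -0.08);  n_0 = (-0.0493, +0.9988)
edge 4: e_4 = (-0.62, +3.31);  n_4 = (+0.9829, +0.1841)
∠(n_0, n_4) = 82.22°
δ = |180° − 82.22°| = 97.78°
97.78° > 2α = 38.58°  →  invalid

δ = 97.78°, invalid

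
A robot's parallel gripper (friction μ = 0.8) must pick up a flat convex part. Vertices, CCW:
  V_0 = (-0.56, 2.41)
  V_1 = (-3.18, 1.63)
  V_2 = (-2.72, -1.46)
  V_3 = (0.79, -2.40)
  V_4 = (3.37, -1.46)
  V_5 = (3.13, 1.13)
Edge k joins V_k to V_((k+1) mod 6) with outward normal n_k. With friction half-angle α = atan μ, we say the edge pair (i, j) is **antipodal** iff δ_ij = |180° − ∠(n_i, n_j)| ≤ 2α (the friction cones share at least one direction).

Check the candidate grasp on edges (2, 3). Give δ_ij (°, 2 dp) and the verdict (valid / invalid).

α = atan 0.8 = 38.66°;  2α = 77.32°
edge 2: e_2 = (+3.51, -0.94);  n_2 = (-0.2587, -0.9660)
edge 3: e_3 = (+2.58, +0.94);  n_3 = (+0.3423, -0.9396)
∠(n_2, n_3) = 35.01°
δ = |180° − 35.01°| = 144.99°
144.99° > 2α = 77.32°  →  invalid

δ = 144.99°, invalid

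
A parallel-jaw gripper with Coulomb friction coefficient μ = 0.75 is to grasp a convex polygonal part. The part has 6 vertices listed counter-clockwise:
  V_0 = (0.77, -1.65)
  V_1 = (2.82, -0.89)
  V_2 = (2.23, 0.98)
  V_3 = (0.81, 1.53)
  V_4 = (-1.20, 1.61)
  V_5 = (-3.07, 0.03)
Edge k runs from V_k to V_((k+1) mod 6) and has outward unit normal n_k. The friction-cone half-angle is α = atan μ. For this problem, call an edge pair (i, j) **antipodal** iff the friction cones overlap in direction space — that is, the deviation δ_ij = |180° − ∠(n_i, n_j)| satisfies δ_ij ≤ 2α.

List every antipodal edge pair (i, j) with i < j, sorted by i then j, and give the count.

α = atan 0.75 = 36.87°;  2α = 73.74°
n_0 = (+0.3476, -0.9376)
n_1 = (+0.9537, +0.3009)
n_2 = (+0.3612, +0.9325)
n_3 = (+0.0398, +0.9992)
n_4 = (-0.6454, +0.7639)
n_5 = (-0.4008, -0.9162)
  (0,1): δ = 92.83°  ·
  (0,2): δ = 41.51°  ✓
  (0,3): δ = 22.62°  ✓
  (0,4): δ = 19.85°  ✓
  (0,5): δ = 136.03°  ·
  (1,2): δ = 128.68°  ·
  (1,3): δ = 109.79°  ·
  (1,4): δ = 67.32°  ✓
  (1,5): δ = 48.86°  ✓
  (2,3): δ = 161.11°  ·
  (2,4): δ = 118.63°  ·
  (2,5): δ = 2.46°  ✓
  (3,4): δ = 137.53°  ·
  (3,5): δ = 21.35°  ✓
  (4,5): δ = 63.82°  ✓
antipodal pairs: 8

count = 8; pairs: (0,2), (0,3), (0,4), (1,4), (1,5), (2,5), (3,5), (4,5)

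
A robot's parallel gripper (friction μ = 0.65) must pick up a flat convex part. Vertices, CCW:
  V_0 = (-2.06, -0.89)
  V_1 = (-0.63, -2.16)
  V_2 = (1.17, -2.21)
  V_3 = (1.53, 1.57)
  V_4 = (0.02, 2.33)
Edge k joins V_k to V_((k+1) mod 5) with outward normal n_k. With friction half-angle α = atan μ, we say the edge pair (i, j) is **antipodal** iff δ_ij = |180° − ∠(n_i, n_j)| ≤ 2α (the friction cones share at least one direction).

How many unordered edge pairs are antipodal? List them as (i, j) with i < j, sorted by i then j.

α = atan 0.65 = 33.02°;  2α = 66.05°
n_0 = (-0.6640, -0.7477)
n_1 = (-0.0278, -0.9996)
n_2 = (+0.9955, -0.0948)
n_3 = (+0.4496, +0.8932)
n_4 = (-0.8400, +0.5426)
  (0,1): δ = 139.98°  ·
  (0,2): δ = 53.83°  ✓
  (0,3): δ = 14.89°  ✓
  (0,4): δ = 98.75°  ·
  (1,2): δ = 93.85°  ·
  (1,3): δ = 25.13°  ✓
  (1,4): δ = 58.73°  ✓
  (2,3): δ = 111.28°  ·
  (2,4): δ = 27.42°  ✓
  (3,4): δ = 96.14°  ·
antipodal pairs: 5

count = 5; pairs: (0,2), (0,3), (1,3), (1,4), (2,4)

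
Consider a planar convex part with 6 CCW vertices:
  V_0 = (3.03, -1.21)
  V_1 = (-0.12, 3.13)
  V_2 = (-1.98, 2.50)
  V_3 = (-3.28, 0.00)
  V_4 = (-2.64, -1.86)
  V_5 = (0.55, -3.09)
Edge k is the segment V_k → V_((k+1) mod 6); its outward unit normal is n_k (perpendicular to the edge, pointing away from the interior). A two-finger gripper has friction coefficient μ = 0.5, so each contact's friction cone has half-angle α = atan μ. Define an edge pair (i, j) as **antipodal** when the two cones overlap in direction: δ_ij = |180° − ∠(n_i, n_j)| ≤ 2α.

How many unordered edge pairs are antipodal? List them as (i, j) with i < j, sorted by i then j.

α = atan 0.5 = 26.57°;  2α = 53.13°
n_0 = (+0.8093, +0.5874)
n_1 = (-0.3208, +0.9471)
n_2 = (-0.8872, +0.4614)
n_3 = (-0.9456, -0.3254)
n_4 = (-0.3598, -0.9330)
n_5 = (+0.6041, -0.7969)
  (0,1): δ = 107.26°  ·
  (0,2): δ = 63.45°  ·
  (0,3): δ = 16.98°  ✓
  (0,4): δ = 32.94°  ✓
  (0,5): δ = 91.19°  ·
  (1,2): δ = 136.19°  ·
  (1,3): δ = 89.72°  ·
  (1,4): δ = 39.80°  ✓
  (1,5): δ = 18.45°  ✓
  (2,3): δ = 133.54°  ·
  (2,4): δ = 83.61°  ·
  (2,5): δ = 25.36°  ✓
  (3,4): δ = 130.07°  ·
  (3,5): δ = 71.82°  ·
  (4,5): δ = 121.75°  ·
antipodal pairs: 5

count = 5; pairs: (0,3), (0,4), (1,4), (1,5), (2,5)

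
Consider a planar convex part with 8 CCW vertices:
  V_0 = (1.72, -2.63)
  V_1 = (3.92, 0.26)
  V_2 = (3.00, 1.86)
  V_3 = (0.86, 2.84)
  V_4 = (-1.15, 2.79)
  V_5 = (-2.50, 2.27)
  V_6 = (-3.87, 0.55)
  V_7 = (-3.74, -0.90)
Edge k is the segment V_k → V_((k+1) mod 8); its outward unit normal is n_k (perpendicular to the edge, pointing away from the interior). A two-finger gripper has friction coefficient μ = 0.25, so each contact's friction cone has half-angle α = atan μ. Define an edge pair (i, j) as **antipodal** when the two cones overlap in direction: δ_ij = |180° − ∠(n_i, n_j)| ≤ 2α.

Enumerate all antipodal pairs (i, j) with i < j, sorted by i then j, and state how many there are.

α = atan 0.25 = 14.04°;  2α = 28.07°
n_0 = (+0.7957, -0.6057)
n_1 = (+0.8669, +0.4985)
n_2 = (+0.4164, +0.9092)
n_3 = (-0.0249, +0.9997)
n_4 = (-0.3594, +0.9332)
n_5 = (-0.7822, +0.6230)
n_6 = (-0.9960, -0.0893)
n_7 = (-0.3021, -0.9533)
  (0,1): δ = 112.82°  ·
  (0,2): δ = 77.33°  ·
  (0,3): δ = 51.29°  ·
  (0,4): δ = 31.65°  ·
  (0,5): δ = 1.26°  ✓
  (0,6): δ = 42.40°  ·
  (0,7): δ = 109.70°  ·
  (1,2): δ = 144.50°  ·
  (1,3): δ = 118.47°  ·
  (1,4): δ = 98.83°  ·
  (1,5): δ = 68.44°  ·
  (1,6): δ = 24.78°  ✓
  (1,7): δ = 42.52°  ·
  (2,3): δ = 153.97°  ·
  (2,4): δ = 134.33°  ·
  (2,5): δ = 103.93°  ·
  (2,6): δ = 60.27°  ·
  (2,7): δ = 7.02°  ✓
  (3,4): δ = 160.36°  ·
  (3,5): δ = 129.96°  ·
  (3,6): δ = 86.30°  ·
  (3,7): δ = 19.01°  ✓
  (4,5): δ = 149.60°  ·
  (4,6): δ = 105.94°  ·
  (4,7): δ = 38.65°  ·
  (5,6): δ = 136.34°  ·
  (5,7): δ = 69.04°  ·
  (6,7): δ = 112.70°  ·
antipodal pairs: 4

count = 4; pairs: (0,5), (1,6), (2,7), (3,7)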